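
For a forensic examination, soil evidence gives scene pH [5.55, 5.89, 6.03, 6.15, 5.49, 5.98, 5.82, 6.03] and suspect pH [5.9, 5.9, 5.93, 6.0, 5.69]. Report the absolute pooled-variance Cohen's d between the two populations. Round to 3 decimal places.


Pooled-variance Cohen's d for soil pH comparison:
Scene mean = 46.94 / 8 = 5.8675
Suspect mean = 29.42 / 5 = 5.884
Scene sample variance s_s^2 = 0.055907
Suspect sample variance s_c^2 = 0.01343
Pooled variance = ((n_s-1)*s_s^2 + (n_c-1)*s_c^2) / (n_s + n_c - 2) = 0.040461
Pooled SD = sqrt(0.040461) = 0.201149
Mean difference = -0.0165
|d| = |-0.0165| / 0.201149 = 0.082

0.082


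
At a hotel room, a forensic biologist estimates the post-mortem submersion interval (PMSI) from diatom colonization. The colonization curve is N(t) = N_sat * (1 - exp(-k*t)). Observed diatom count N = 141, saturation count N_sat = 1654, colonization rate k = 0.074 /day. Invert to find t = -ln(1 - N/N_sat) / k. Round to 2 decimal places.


PMSI from diatom colonization curve:
N / N_sat = 141 / 1654 = 0.085248
1 - N/N_sat = 0.914752
ln(1 - N/N_sat) = -0.089102
t = -ln(1 - N/N_sat) / k = -(-0.089102) / 0.074 = 1.20 days

1.20


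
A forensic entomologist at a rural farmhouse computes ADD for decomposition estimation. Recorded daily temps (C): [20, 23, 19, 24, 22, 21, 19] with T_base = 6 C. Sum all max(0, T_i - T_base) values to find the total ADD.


Computing ADD day by day:
Day 1: max(0, 20 - 6) = 14
Day 2: max(0, 23 - 6) = 17
Day 3: max(0, 19 - 6) = 13
Day 4: max(0, 24 - 6) = 18
Day 5: max(0, 22 - 6) = 16
Day 6: max(0, 21 - 6) = 15
Day 7: max(0, 19 - 6) = 13
Total ADD = 106

106


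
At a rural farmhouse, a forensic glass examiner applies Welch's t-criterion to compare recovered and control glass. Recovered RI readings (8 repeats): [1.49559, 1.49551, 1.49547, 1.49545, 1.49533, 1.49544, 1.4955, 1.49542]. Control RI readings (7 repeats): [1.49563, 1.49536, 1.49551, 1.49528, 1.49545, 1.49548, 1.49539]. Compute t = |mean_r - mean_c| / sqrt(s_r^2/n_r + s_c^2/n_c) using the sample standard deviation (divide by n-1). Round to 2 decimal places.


Welch's t-criterion for glass RI comparison:
Recovered mean = sum / n_r = 11.96371 / 8 = 1.4954638
Control mean = sum / n_c = 10.4681 / 7 = 1.4954429
Recovered sample variance s_r^2 = 5.7125e-09
Control sample variance s_c^2 = 1.28571e-08
Welch SE (unpooled) = sqrt(s_r^2/n_r + s_c^2/n_c) = sqrt(7.14062e-10 + 1.83673e-09) = sqrt(2.55079e-09) = 5.05053e-05
|mean_r - mean_c| = 2.08929e-05
t = 2.08929e-05 / 5.05053e-05 = 0.41

0.41


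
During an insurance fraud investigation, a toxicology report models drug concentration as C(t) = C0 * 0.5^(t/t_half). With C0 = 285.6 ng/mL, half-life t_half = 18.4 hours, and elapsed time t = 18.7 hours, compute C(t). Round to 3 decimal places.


Drug concentration decay:
Number of half-lives = t / t_half = 18.7 / 18.4 = 1.016304
Decay factor = 0.5^1.016304 = 0.49438127
C(t) = 285.6 * 0.49438127 = 141.195 ng/mL

141.195


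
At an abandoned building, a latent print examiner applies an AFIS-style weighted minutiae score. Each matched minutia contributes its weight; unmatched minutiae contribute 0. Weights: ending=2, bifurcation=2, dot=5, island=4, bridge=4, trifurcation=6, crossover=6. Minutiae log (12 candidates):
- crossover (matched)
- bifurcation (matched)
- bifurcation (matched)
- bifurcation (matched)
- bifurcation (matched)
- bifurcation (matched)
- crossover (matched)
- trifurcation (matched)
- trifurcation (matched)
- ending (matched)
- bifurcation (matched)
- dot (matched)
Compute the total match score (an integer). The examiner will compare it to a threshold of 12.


Weighted minutiae match score:
  crossover: matched, +6 (running total 6)
  bifurcation: matched, +2 (running total 8)
  bifurcation: matched, +2 (running total 10)
  bifurcation: matched, +2 (running total 12)
  bifurcation: matched, +2 (running total 14)
  bifurcation: matched, +2 (running total 16)
  crossover: matched, +6 (running total 22)
  trifurcation: matched, +6 (running total 28)
  trifurcation: matched, +6 (running total 34)
  ending: matched, +2 (running total 36)
  bifurcation: matched, +2 (running total 38)
  dot: matched, +5 (running total 43)
Total score = 43
Threshold = 12; verdict = identification

43


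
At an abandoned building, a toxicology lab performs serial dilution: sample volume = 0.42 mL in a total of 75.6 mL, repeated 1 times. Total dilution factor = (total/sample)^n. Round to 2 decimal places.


Dilution factor calculation:
Single dilution = V_total / V_sample = 75.6 / 0.42 ≈ 180
Number of dilutions = 1
Total DF = (75.6 / 0.42)^1 (full precision, rounded at the end) = 180.00

180.00


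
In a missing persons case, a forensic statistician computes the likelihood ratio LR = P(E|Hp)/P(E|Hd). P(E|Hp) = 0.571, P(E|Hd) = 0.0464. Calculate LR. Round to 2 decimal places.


Likelihood ratio calculation:
LR = P(E|Hp) / P(E|Hd)
LR = 0.571 / 0.0464
LR = 12.31

12.31


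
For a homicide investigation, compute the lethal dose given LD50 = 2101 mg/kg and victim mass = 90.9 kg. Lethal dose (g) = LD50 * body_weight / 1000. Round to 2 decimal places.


Lethal dose calculation:
Lethal dose = LD50 * body_weight / 1000
= 2101 * 90.9 / 1000
= 190980.9 / 1000
= 190.98 g

190.98


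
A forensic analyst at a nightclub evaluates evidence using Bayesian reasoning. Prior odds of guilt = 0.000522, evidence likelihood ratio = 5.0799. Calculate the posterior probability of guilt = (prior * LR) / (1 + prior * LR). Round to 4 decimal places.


Bayesian evidence evaluation:
Posterior odds = prior_odds * LR = 0.000522 * 5.0799 = 0.002651708
Posterior probability = posterior_odds / (1 + posterior_odds)
= 0.002651708 / (1 + 0.002651708)
= 0.002651708 / 1.002651708
= 0.0026

0.0026


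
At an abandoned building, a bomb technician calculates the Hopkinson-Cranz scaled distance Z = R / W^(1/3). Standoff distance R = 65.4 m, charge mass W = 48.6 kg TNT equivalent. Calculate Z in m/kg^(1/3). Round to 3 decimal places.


Scaled distance calculation:
W^(1/3) = 48.6^(1/3) = 3.649321
Z = R / W^(1/3) = 65.4 / 3.649321
Z = 17.921 m/kg^(1/3)

17.921


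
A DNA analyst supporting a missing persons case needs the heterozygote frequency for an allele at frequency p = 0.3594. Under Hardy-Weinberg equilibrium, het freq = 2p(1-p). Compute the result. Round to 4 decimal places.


Hardy-Weinberg heterozygote frequency:
q = 1 - p = 1 - 0.3594 = 0.6406
2pq = 2 * 0.3594 * 0.6406 = 0.4605

0.4605


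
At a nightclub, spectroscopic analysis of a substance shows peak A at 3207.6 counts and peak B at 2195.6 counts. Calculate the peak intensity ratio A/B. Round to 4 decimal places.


Spectral peak ratio:
Peak A = 3207.6 counts
Peak B = 2195.6 counts
Ratio = 3207.6 / 2195.6 = 1.4609

1.4609


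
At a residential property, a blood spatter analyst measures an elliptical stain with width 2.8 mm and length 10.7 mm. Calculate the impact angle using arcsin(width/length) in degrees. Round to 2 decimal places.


Blood spatter impact angle calculation:
width / length = 2.8 / 10.7 = 0.261682
angle = arcsin(0.261682)
angle = 15.17 degrees

15.17


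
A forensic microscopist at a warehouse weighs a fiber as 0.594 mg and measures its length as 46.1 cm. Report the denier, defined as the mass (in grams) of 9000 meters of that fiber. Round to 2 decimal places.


Denier calculation:
Mass in grams = 0.594 mg / 1000 = 0.000594 g
Length in meters = 46.1 cm / 100 = 0.461 m
Linear density = mass / length = 0.000594 / 0.461 = 0.0012885 g/m
Denier = (g/m) * 9000 = 0.0012885 * 9000 = 11.60

11.60


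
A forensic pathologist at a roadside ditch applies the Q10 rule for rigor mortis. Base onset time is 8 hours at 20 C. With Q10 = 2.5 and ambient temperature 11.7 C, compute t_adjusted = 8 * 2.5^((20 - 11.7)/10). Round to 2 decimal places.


Rigor mortis time adjustment:
Exponent = (T_ref - T_actual) / 10 = (20 - 11.7) / 10 = 0.83
Q10 factor = 2.5^0.83 = 2.13939
t_adjusted = 8 * 2.13939 = 17.12 hours

17.12


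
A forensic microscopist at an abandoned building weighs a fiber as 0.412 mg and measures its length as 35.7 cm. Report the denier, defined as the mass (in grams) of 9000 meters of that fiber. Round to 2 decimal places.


Denier calculation:
Mass in grams = 0.412 mg / 1000 = 0.000412 g
Length in meters = 35.7 cm / 100 = 0.357 m
Linear density = mass / length = 0.000412 / 0.357 = 0.00115406 g/m
Denier = (g/m) * 9000 = 0.00115406 * 9000 = 10.39

10.39


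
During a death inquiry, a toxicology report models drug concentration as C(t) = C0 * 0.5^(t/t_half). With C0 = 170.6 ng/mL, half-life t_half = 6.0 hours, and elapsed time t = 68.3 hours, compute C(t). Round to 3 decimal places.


Drug concentration decay:
Number of half-lives = t / t_half = 68.3 / 6.0 = 11.383333
Decay factor = 0.5^11.383333 = 0.00037435
C(t) = 170.6 * 0.00037435 = 0.064 ng/mL

0.064


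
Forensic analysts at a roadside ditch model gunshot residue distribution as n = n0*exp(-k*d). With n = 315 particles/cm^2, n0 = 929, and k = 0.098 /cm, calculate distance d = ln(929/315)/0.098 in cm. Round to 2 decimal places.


GSR distance calculation:
n0/n = 929 / 315 = 2.949206
ln(n0/n) = 1.081536
d = 1.081536 / 0.098 = 11.04 cm

11.04


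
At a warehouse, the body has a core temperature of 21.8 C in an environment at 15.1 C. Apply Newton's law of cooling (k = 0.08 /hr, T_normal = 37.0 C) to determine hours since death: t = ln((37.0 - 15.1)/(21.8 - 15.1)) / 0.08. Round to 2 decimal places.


Using Newton's law of cooling:
t = ln((T_normal - T_ambient) / (T_body - T_ambient)) / k
T_normal - T_ambient = 21.9
T_body - T_ambient = 6.7
Ratio = 3.268657
ln(ratio) = 1.184379
t = 1.184379 / 0.08 = 14.80 hours

14.80


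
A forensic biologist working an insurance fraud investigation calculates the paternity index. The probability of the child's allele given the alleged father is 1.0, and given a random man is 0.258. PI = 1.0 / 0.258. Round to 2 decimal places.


Paternity Index calculation:
PI = P(allele|father) / P(allele|random)
PI = 1.0 / 0.258
PI = 3.88

3.88


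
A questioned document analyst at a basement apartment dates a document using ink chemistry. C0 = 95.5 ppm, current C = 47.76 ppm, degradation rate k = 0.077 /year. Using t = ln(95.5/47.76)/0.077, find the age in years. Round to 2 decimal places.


Document age estimation:
C0/C = 95.5 / 47.76 = 1.999581
ln(C0/C) = 0.692938
t = 0.692938 / 0.077 = 9.00 years

9.00


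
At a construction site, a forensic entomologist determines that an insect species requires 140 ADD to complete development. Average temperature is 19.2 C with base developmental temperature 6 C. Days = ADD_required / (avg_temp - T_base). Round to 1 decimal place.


Insect development time:
Effective temperature = avg_temp - T_base = 19.2 - 6 = 13.2 C
Days = ADD / effective_temp = 140 / 13.2 = 10.6 days

10.6


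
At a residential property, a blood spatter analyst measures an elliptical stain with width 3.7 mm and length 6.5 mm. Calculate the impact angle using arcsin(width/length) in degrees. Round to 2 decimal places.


Blood spatter impact angle calculation:
width / length = 3.7 / 6.5 = 0.569231
angle = arcsin(0.569231)
angle = 34.70 degrees

34.70


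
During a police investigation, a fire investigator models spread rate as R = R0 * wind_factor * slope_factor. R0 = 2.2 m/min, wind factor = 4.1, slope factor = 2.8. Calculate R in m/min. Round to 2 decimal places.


Fire spread rate calculation:
R = R0 * wind_factor * slope_factor
= 2.2 * 4.1 * 2.8
= 9.02 * 2.8
= 25.26 m/min

25.26


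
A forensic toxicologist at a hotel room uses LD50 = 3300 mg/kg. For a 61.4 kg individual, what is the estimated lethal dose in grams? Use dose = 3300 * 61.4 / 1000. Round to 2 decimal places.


Lethal dose calculation:
Lethal dose = LD50 * body_weight / 1000
= 3300 * 61.4 / 1000
= 202620 / 1000
= 202.62 g

202.62


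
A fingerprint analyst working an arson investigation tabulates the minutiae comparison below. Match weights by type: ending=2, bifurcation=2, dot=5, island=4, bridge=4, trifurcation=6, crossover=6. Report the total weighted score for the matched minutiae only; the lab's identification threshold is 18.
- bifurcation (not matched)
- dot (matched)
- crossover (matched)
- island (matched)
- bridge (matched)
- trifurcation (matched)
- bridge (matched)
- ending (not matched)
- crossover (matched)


Weighted minutiae match score:
  bifurcation: not matched, +0
  dot: matched, +5 (running total 5)
  crossover: matched, +6 (running total 11)
  island: matched, +4 (running total 15)
  bridge: matched, +4 (running total 19)
  trifurcation: matched, +6 (running total 25)
  bridge: matched, +4 (running total 29)
  ending: not matched, +0
  crossover: matched, +6 (running total 35)
Total score = 35
Threshold = 18; verdict = identification

35


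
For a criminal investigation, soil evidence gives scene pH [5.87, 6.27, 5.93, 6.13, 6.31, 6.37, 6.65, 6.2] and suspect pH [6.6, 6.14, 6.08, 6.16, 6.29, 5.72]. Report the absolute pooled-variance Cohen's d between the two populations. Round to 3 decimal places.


Pooled-variance Cohen's d for soil pH comparison:
Scene mean = 49.73 / 8 = 6.21625
Suspect mean = 36.99 / 6 = 6.165
Scene sample variance s_s^2 = 0.061855
Suspect sample variance s_c^2 = 0.08215
Pooled variance = ((n_s-1)*s_s^2 + (n_c-1)*s_c^2) / (n_s + n_c - 2) = 0.070311
Pooled SD = sqrt(0.070311) = 0.265162
Mean difference = 0.05125
|d| = |0.05125| / 0.265162 = 0.193

0.193


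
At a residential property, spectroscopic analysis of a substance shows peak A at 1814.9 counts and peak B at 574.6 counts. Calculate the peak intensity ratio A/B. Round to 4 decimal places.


Spectral peak ratio:
Peak A = 1814.9 counts
Peak B = 574.6 counts
Ratio = 1814.9 / 574.6 = 3.1585

3.1585


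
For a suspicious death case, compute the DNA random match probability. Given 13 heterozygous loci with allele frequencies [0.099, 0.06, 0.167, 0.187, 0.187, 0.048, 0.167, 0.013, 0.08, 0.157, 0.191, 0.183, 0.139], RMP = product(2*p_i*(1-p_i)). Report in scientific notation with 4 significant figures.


Computing RMP for 13 loci:
Locus 1: 2 * 0.099 * 0.901 = 0.178398
Locus 2: 2 * 0.06 * 0.94 = 0.1128
Locus 3: 2 * 0.167 * 0.833 = 0.278222
Locus 4: 2 * 0.187 * 0.813 = 0.304062
Locus 5: 2 * 0.187 * 0.813 = 0.304062
Locus 6: 2 * 0.048 * 0.952 = 0.091392
Locus 7: 2 * 0.167 * 0.833 = 0.278222
Locus 8: 2 * 0.013 * 0.987 = 0.025662
Locus 9: 2 * 0.08 * 0.92 = 0.1472
Locus 10: 2 * 0.157 * 0.843 = 0.264702
Locus 11: 2 * 0.191 * 0.809 = 0.309038
Locus 12: 2 * 0.183 * 0.817 = 0.299022
Locus 13: 2 * 0.139 * 0.861 = 0.239358
RMP = 2.911e-10

2.911e-10


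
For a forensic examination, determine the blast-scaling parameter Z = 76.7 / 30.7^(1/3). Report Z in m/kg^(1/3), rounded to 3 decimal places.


Scaled distance calculation:
W^(1/3) = 30.7^(1/3) = 3.131214
Z = R / W^(1/3) = 76.7 / 3.131214
Z = 24.495 m/kg^(1/3)

24.495


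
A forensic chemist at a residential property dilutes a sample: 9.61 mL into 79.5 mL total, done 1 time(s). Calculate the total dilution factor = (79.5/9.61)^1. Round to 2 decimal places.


Dilution factor calculation:
Single dilution = V_total / V_sample = 79.5 / 9.61 ≈ 8.272633
Number of dilutions = 1
Total DF = (79.5 / 9.61)^1 (full precision, rounded at the end) = 8.27

8.27


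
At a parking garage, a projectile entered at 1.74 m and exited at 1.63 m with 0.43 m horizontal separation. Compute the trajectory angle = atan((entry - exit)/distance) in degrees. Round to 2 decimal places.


Bullet trajectory angle:
Height difference = 1.74 - 1.63 = 0.11 m
angle = atan(0.11 / 0.43)
angle = atan(0.255814)
angle = 14.35 degrees

14.35


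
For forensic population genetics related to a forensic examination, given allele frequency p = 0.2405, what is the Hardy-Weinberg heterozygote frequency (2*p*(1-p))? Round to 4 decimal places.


Hardy-Weinberg heterozygote frequency:
q = 1 - p = 1 - 0.2405 = 0.7595
2pq = 2 * 0.2405 * 0.7595 = 0.3653

0.3653


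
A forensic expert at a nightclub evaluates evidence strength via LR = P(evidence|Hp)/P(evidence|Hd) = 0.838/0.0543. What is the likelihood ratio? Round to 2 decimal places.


Likelihood ratio calculation:
LR = P(E|Hp) / P(E|Hd)
LR = 0.838 / 0.0543
LR = 15.43

15.43


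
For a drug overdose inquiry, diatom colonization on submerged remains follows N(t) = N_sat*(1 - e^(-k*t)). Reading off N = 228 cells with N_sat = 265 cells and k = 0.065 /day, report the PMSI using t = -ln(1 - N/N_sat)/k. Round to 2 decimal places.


PMSI from diatom colonization curve:
N / N_sat = 228 / 265 = 0.860377
1 - N/N_sat = 0.139623
ln(1 - N/N_sat) = -1.968809
t = -ln(1 - N/N_sat) / k = -(-1.968809) / 0.065 = 30.29 days

30.29


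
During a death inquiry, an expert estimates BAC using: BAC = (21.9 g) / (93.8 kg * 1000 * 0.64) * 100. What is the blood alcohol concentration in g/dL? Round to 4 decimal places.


Applying the Widmark formula:
BAC = (dose_g / (body_wt * 1000 * r)) * 100
Denominator = 93.8 * 1000 * 0.64 = 60032
BAC = (21.9 / 60032) * 100
BAC = 0.0365 g/dL

0.0365


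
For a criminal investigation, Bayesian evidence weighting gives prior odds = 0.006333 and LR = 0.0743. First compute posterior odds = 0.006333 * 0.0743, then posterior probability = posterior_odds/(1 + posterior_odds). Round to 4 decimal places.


Bayesian evidence evaluation:
Posterior odds = prior_odds * LR = 0.006333 * 0.0743 = 0.0004705419
Posterior probability = posterior_odds / (1 + posterior_odds)
= 0.0004705419 / (1 + 0.0004705419)
= 0.0004705419 / 1.0004705419
= 0.0005

0.0005


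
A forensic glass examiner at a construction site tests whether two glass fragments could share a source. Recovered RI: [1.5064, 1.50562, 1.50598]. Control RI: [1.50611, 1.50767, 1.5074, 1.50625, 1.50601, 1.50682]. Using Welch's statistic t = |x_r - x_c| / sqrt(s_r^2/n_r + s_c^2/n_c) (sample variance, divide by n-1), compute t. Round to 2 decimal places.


Welch's t-criterion for glass RI comparison:
Recovered mean = sum / n_r = 4.518 / 3 = 1.506
Control mean = sum / n_c = 9.04026 / 6 = 1.50671
Recovered sample variance s_r^2 = 1.524e-07
Control sample variance s_c^2 = 4.9428e-07
Welch SE (unpooled) = sqrt(s_r^2/n_r + s_c^2/n_c) = sqrt(5.08e-08 + 8.238e-08) = sqrt(1.3318e-07) = 0.000364938
|mean_r - mean_c| = 0.00071
t = 0.00071 / 0.000364938 = 1.95

1.95


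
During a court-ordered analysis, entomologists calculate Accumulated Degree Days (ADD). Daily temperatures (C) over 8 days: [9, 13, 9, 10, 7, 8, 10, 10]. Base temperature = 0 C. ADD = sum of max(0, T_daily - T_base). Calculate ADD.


Computing ADD day by day:
Day 1: max(0, 9 - 0) = 9
Day 2: max(0, 13 - 0) = 13
Day 3: max(0, 9 - 0) = 9
Day 4: max(0, 10 - 0) = 10
Day 5: max(0, 7 - 0) = 7
Day 6: max(0, 8 - 0) = 8
Day 7: max(0, 10 - 0) = 10
Day 8: max(0, 10 - 0) = 10
Total ADD = 76

76


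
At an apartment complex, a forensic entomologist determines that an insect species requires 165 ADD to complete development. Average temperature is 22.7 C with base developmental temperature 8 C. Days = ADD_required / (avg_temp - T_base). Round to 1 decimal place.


Insect development time:
Effective temperature = avg_temp - T_base = 22.7 - 8 = 14.7 C
Days = ADD / effective_temp = 165 / 14.7 = 11.2 days

11.2


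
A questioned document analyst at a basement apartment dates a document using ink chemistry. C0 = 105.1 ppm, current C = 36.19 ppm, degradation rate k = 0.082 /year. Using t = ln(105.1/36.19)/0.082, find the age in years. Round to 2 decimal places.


Document age estimation:
C0/C = 105.1 / 36.19 = 2.904117
ln(C0/C) = 1.066129
t = 1.066129 / 0.082 = 13.00 years

13.00


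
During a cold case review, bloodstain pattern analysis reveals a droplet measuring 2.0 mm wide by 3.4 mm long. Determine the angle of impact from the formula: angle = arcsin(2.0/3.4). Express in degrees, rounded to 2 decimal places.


Blood spatter impact angle calculation:
width / length = 2.0 / 3.4 = 0.588235
angle = arcsin(0.588235)
angle = 36.03 degrees

36.03


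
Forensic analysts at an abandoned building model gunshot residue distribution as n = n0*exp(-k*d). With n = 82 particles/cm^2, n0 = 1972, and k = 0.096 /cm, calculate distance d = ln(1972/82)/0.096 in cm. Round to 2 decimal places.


GSR distance calculation:
n0/n = 1972 / 82 = 24.04878
ln(n0/n) = 3.180084
d = 3.180084 / 0.096 = 33.13 cm

33.13


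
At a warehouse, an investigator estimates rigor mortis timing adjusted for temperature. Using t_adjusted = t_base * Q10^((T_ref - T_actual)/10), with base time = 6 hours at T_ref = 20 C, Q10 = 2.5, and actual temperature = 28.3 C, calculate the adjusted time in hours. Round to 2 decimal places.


Rigor mortis time adjustment:
Exponent = (T_ref - T_actual) / 10 = (20 - 28.3) / 10 = -0.83
Q10 factor = 2.5^-0.83 = 0.46742
t_adjusted = 6 * 0.46742 = 2.80 hours

2.80


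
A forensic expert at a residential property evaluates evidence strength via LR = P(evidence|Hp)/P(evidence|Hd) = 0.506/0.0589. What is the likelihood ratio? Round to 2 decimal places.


Likelihood ratio calculation:
LR = P(E|Hp) / P(E|Hd)
LR = 0.506 / 0.0589
LR = 8.59

8.59


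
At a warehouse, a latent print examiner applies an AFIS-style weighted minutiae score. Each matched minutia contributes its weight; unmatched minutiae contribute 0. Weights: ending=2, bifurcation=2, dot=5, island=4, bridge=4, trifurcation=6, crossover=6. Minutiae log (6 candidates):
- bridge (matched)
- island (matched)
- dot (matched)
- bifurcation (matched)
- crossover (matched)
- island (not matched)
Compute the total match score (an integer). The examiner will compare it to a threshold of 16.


Weighted minutiae match score:
  bridge: matched, +4 (running total 4)
  island: matched, +4 (running total 8)
  dot: matched, +5 (running total 13)
  bifurcation: matched, +2 (running total 15)
  crossover: matched, +6 (running total 21)
  island: not matched, +0
Total score = 21
Threshold = 16; verdict = identification

21


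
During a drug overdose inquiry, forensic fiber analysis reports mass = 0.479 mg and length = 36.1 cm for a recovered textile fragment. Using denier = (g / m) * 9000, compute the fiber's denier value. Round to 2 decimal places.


Denier calculation:
Mass in grams = 0.479 mg / 1000 = 0.000479 g
Length in meters = 36.1 cm / 100 = 0.361 m
Linear density = mass / length = 0.000479 / 0.361 = 0.00132687 g/m
Denier = (g/m) * 9000 = 0.00132687 * 9000 = 11.94

11.94


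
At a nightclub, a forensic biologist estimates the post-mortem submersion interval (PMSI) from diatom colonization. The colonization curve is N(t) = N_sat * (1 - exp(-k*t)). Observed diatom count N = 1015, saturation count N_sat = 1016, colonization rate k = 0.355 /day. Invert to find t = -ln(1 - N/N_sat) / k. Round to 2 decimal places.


PMSI from diatom colonization curve:
N / N_sat = 1015 / 1016 = 0.999016
1 - N/N_sat = 0.000984
ln(1 - N/N_sat) = -6.923885
t = -ln(1 - N/N_sat) / k = -(-6.923885) / 0.355 = 19.50 days

19.50


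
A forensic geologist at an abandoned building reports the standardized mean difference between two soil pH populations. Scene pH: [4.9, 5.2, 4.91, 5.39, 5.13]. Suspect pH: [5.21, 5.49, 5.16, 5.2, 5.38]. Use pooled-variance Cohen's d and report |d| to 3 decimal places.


Pooled-variance Cohen's d for soil pH comparison:
Scene mean = 25.53 / 5 = 5.106
Suspect mean = 26.44 / 5 = 5.288
Scene sample variance s_s^2 = 0.04273
Suspect sample variance s_c^2 = 0.01987
Pooled variance = ((n_s-1)*s_s^2 + (n_c-1)*s_c^2) / (n_s + n_c - 2) = 0.0313
Pooled SD = sqrt(0.0313) = 0.176918
Mean difference = -0.182
|d| = |-0.182| / 0.176918 = 1.029

1.029


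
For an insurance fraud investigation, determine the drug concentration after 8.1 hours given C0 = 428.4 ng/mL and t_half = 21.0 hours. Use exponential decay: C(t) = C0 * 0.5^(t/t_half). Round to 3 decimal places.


Drug concentration decay:
Number of half-lives = t / t_half = 8.1 / 21.0 = 0.385714
Decay factor = 0.5^0.385714 = 0.7654001
C(t) = 428.4 * 0.7654001 = 327.897 ng/mL

327.897


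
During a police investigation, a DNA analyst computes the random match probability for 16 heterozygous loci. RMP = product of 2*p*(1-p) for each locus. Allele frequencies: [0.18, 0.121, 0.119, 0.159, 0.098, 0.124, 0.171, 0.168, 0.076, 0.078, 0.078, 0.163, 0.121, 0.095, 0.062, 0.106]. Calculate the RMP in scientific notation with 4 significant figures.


Computing RMP for 16 loci:
Locus 1: 2 * 0.18 * 0.82 = 0.2952
Locus 2: 2 * 0.121 * 0.879 = 0.212718
Locus 3: 2 * 0.119 * 0.881 = 0.209678
Locus 4: 2 * 0.159 * 0.841 = 0.267438
Locus 5: 2 * 0.098 * 0.902 = 0.176792
Locus 6: 2 * 0.124 * 0.876 = 0.217248
Locus 7: 2 * 0.171 * 0.829 = 0.283518
Locus 8: 2 * 0.168 * 0.832 = 0.279552
Locus 9: 2 * 0.076 * 0.924 = 0.140448
Locus 10: 2 * 0.078 * 0.922 = 0.143832
Locus 11: 2 * 0.078 * 0.922 = 0.143832
Locus 12: 2 * 0.163 * 0.837 = 0.272862
Locus 13: 2 * 0.121 * 0.879 = 0.212718
Locus 14: 2 * 0.095 * 0.905 = 0.17195
Locus 15: 2 * 0.062 * 0.938 = 0.116312
Locus 16: 2 * 0.106 * 0.894 = 0.189528
RMP = 6.852e-12

6.852e-12


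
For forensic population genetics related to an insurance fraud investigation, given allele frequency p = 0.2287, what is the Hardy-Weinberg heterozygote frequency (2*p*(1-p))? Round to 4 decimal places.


Hardy-Weinberg heterozygote frequency:
q = 1 - p = 1 - 0.2287 = 0.7713
2pq = 2 * 0.2287 * 0.7713 = 0.3528

0.3528


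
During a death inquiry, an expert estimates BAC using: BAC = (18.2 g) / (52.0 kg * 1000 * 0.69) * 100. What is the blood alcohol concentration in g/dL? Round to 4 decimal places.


Applying the Widmark formula:
BAC = (dose_g / (body_wt * 1000 * r)) * 100
Denominator = 52.0 * 1000 * 0.69 = 35880
BAC = (18.2 / 35880) * 100
BAC = 0.0507 g/dL

0.0507


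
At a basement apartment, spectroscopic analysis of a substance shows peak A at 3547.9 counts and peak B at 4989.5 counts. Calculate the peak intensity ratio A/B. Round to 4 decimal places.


Spectral peak ratio:
Peak A = 3547.9 counts
Peak B = 4989.5 counts
Ratio = 3547.9 / 4989.5 = 0.7111

0.7111


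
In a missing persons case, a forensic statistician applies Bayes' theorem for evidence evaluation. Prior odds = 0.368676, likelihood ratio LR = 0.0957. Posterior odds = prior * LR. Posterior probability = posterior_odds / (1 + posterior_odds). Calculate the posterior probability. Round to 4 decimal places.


Bayesian evidence evaluation:
Posterior odds = prior_odds * LR = 0.368676 * 0.0957 = 0.03528229
Posterior probability = posterior_odds / (1 + posterior_odds)
= 0.03528229 / (1 + 0.03528229)
= 0.03528229 / 1.03528229
= 0.0341

0.0341


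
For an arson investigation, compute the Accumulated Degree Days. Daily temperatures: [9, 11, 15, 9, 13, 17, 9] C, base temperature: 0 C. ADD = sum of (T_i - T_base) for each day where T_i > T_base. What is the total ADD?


Computing ADD day by day:
Day 1: max(0, 9 - 0) = 9
Day 2: max(0, 11 - 0) = 11
Day 3: max(0, 15 - 0) = 15
Day 4: max(0, 9 - 0) = 9
Day 5: max(0, 13 - 0) = 13
Day 6: max(0, 17 - 0) = 17
Day 7: max(0, 9 - 0) = 9
Total ADD = 83

83


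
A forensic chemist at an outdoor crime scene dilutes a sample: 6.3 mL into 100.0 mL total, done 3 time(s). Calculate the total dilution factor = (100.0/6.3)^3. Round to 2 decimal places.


Dilution factor calculation:
Single dilution = V_total / V_sample = 100.0 / 6.3 ≈ 15.873016
Number of dilutions = 3
Total DF = (100.0 / 6.3)^3 (full precision, rounded at the end) = 3999.25

3999.25


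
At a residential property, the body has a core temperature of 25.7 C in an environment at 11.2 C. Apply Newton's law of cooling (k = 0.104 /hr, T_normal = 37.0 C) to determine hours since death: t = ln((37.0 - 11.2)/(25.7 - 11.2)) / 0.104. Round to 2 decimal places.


Using Newton's law of cooling:
t = ln((T_normal - T_ambient) / (T_body - T_ambient)) / k
T_normal - T_ambient = 25.8
T_body - T_ambient = 14.5
Ratio = 1.77931
ln(ratio) = 0.576226
t = 0.576226 / 0.104 = 5.54 hours

5.54


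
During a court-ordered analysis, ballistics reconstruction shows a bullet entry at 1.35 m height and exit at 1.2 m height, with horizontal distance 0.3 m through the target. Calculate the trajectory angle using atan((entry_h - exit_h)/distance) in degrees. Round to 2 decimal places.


Bullet trajectory angle:
Height difference = 1.35 - 1.2 = 0.15 m
angle = atan(0.15 / 0.3)
angle = atan(0.5)
angle = 26.57 degrees

26.57


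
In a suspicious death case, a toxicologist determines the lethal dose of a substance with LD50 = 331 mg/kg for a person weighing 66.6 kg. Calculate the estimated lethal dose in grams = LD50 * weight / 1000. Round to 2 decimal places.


Lethal dose calculation:
Lethal dose = LD50 * body_weight / 1000
= 331 * 66.6 / 1000
= 22044.6 / 1000
= 22.04 g

22.04


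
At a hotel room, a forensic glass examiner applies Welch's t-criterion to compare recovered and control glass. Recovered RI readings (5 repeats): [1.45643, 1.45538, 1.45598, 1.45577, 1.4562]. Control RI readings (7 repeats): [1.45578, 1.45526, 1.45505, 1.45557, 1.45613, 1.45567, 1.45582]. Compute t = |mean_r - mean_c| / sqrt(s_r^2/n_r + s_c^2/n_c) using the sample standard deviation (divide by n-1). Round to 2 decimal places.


Welch's t-criterion for glass RI comparison:
Recovered mean = sum / n_r = 7.27976 / 5 = 1.455952
Control mean = sum / n_c = 10.18928 / 7 = 1.4556114
Recovered sample variance s_r^2 = 1.6277e-07
Control sample variance s_c^2 = 1.30781e-07
Welch SE (unpooled) = sqrt(s_r^2/n_r + s_c^2/n_c) = sqrt(3.2554e-08 + 1.8683e-08) = sqrt(5.1237e-08) = 0.000226356
|mean_r - mean_c| = 0.000340571
t = 0.000340571 / 0.000226356 = 1.50

1.50


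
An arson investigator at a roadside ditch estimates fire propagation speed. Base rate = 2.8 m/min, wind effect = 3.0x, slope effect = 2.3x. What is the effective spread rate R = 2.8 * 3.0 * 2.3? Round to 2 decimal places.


Fire spread rate calculation:
R = R0 * wind_factor * slope_factor
= 2.8 * 3.0 * 2.3
= 8.4 * 2.3
= 19.32 m/min

19.32


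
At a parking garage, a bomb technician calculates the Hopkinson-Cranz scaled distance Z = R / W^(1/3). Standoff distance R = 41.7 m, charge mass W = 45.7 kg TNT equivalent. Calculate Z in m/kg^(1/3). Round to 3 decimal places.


Scaled distance calculation:
W^(1/3) = 45.7^(1/3) = 3.575242
Z = R / W^(1/3) = 41.7 / 3.575242
Z = 11.664 m/kg^(1/3)

11.664


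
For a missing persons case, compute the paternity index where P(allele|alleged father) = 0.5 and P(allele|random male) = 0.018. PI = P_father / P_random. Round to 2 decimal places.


Paternity Index calculation:
PI = P(allele|father) / P(allele|random)
PI = 0.5 / 0.018
PI = 27.78

27.78


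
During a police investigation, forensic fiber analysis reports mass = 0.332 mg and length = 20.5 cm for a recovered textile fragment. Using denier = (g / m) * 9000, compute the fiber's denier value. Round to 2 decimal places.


Denier calculation:
Mass in grams = 0.332 mg / 1000 = 0.000332 g
Length in meters = 20.5 cm / 100 = 0.205 m
Linear density = mass / length = 0.000332 / 0.205 = 0.00161951 g/m
Denier = (g/m) * 9000 = 0.00161951 * 9000 = 14.58

14.58


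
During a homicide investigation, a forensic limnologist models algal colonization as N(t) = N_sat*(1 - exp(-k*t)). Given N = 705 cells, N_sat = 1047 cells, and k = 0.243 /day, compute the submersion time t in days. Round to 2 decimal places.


PMSI from diatom colonization curve:
N / N_sat = 705 / 1047 = 0.673352
1 - N/N_sat = 0.326648
ln(1 - N/N_sat) = -1.118872
t = -ln(1 - N/N_sat) / k = -(-1.118872) / 0.243 = 4.60 days

4.60


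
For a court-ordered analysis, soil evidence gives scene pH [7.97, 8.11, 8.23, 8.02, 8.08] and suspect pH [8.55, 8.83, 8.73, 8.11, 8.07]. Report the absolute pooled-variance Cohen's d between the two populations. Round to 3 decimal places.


Pooled-variance Cohen's d for soil pH comparison:
Scene mean = 40.41 / 5 = 8.082
Suspect mean = 42.29 / 5 = 8.458
Scene sample variance s_s^2 = 0.00977
Suspect sample variance s_c^2 = 0.12312
Pooled variance = ((n_s-1)*s_s^2 + (n_c-1)*s_c^2) / (n_s + n_c - 2) = 0.066445
Pooled SD = sqrt(0.066445) = 0.257769
Mean difference = -0.376
|d| = |-0.376| / 0.257769 = 1.459

1.459


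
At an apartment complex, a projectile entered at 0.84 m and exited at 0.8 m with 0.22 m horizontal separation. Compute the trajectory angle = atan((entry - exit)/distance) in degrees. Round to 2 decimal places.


Bullet trajectory angle:
Height difference = 0.84 - 0.8 = 0.04 m
angle = atan(0.04 / 0.22)
angle = atan(0.181818)
angle = 10.30 degrees

10.30


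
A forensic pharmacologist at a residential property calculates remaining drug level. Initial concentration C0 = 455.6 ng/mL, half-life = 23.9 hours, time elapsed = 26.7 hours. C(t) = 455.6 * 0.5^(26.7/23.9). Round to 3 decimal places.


Drug concentration decay:
Number of half-lives = t / t_half = 26.7 / 23.9 = 1.117155
Decay factor = 0.5^1.117155 = 0.46100203
C(t) = 455.6 * 0.46100203 = 210.033 ng/mL

210.033


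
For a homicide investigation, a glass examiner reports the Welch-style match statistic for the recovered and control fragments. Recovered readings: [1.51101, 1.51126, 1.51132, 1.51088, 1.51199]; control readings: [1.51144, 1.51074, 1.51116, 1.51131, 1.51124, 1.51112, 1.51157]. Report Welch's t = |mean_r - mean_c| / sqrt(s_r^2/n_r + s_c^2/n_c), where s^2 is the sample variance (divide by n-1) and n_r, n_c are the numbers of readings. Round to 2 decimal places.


Welch's t-criterion for glass RI comparison:
Recovered mean = sum / n_r = 7.55646 / 5 = 1.511292
Control mean = sum / n_c = 10.57858 / 7 = 1.5112257
Recovered sample variance s_r^2 = 1.8457e-07
Control sample variance s_c^2 = 7.05286e-08
Welch SE (unpooled) = sqrt(s_r^2/n_r + s_c^2/n_c) = sqrt(3.6914e-08 + 1.00755e-08) = sqrt(4.69895e-08) = 0.000216771
|mean_r - mean_c| = 6.62857e-05
t = 6.62857e-05 / 0.000216771 = 0.31

0.31


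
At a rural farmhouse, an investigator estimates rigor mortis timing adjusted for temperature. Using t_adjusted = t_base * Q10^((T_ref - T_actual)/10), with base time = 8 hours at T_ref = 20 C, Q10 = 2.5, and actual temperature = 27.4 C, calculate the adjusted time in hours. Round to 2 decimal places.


Rigor mortis time adjustment:
Exponent = (T_ref - T_actual) / 10 = (20 - 27.4) / 10 = -0.74
Q10 factor = 2.5^-0.74 = 0.5076
t_adjusted = 8 * 0.5076 = 4.06 hours

4.06


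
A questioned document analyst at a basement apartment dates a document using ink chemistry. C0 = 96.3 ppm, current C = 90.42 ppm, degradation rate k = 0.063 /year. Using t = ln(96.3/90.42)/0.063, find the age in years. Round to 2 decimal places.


Document age estimation:
C0/C = 96.3 / 90.42 = 1.06503
ln(C0/C) = 0.063003
t = 0.063003 / 0.063 = 1.00 years

1.00


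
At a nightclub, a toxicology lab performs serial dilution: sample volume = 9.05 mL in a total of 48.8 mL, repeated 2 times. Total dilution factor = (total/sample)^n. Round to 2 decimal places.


Dilution factor calculation:
Single dilution = V_total / V_sample = 48.8 / 9.05 ≈ 5.392265
Number of dilutions = 2
Total DF = (48.8 / 9.05)^2 (full precision, rounded at the end) = 29.08

29.08


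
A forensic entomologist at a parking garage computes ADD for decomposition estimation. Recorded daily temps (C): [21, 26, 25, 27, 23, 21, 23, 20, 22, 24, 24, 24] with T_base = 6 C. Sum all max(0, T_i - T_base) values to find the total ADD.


Computing ADD day by day:
Day 1: max(0, 21 - 6) = 15
Day 2: max(0, 26 - 6) = 20
Day 3: max(0, 25 - 6) = 19
Day 4: max(0, 27 - 6) = 21
Day 5: max(0, 23 - 6) = 17
Day 6: max(0, 21 - 6) = 15
Day 7: max(0, 23 - 6) = 17
Day 8: max(0, 20 - 6) = 14
Day 9: max(0, 22 - 6) = 16
Day 10: max(0, 24 - 6) = 18
Day 11: max(0, 24 - 6) = 18
Day 12: max(0, 24 - 6) = 18
Total ADD = 208

208


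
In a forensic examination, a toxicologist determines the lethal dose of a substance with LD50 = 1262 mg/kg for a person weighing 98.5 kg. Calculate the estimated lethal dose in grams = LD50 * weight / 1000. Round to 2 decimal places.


Lethal dose calculation:
Lethal dose = LD50 * body_weight / 1000
= 1262 * 98.5 / 1000
= 124307 / 1000
= 124.31 g

124.31


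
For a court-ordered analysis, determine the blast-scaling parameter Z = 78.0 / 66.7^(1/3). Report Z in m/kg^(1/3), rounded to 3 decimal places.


Scaled distance calculation:
W^(1/3) = 66.7^(1/3) = 4.055477
Z = R / W^(1/3) = 78.0 / 4.055477
Z = 19.233 m/kg^(1/3)

19.233


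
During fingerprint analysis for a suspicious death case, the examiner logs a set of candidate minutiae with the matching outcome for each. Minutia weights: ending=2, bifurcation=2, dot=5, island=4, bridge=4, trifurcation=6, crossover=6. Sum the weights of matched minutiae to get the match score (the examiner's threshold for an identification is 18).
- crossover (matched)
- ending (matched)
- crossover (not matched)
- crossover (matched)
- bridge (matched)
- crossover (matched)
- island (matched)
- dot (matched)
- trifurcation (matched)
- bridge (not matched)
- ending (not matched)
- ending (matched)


Weighted minutiae match score:
  crossover: matched, +6 (running total 6)
  ending: matched, +2 (running total 8)
  crossover: not matched, +0
  crossover: matched, +6 (running total 14)
  bridge: matched, +4 (running total 18)
  crossover: matched, +6 (running total 24)
  island: matched, +4 (running total 28)
  dot: matched, +5 (running total 33)
  trifurcation: matched, +6 (running total 39)
  bridge: not matched, +0
  ending: not matched, +0
  ending: matched, +2 (running total 41)
Total score = 41
Threshold = 18; verdict = identification

41


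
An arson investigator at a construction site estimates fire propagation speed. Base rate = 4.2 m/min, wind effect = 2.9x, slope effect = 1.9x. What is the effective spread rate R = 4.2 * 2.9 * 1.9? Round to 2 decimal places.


Fire spread rate calculation:
R = R0 * wind_factor * slope_factor
= 4.2 * 2.9 * 1.9
= 12.18 * 1.9
= 23.14 m/min

23.14


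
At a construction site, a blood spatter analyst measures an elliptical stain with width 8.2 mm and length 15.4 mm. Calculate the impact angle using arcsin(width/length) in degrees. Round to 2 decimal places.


Blood spatter impact angle calculation:
width / length = 8.2 / 15.4 = 0.532468
angle = arcsin(0.532468)
angle = 32.17 degrees

32.17


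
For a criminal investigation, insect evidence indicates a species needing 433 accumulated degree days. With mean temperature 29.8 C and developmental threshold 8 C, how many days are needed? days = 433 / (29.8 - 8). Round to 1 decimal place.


Insect development time:
Effective temperature = avg_temp - T_base = 29.8 - 8 = 21.8 C
Days = ADD / effective_temp = 433 / 21.8 = 19.9 days

19.9


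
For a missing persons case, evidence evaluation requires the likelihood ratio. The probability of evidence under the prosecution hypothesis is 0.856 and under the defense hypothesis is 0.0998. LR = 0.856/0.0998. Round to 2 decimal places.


Likelihood ratio calculation:
LR = P(E|Hp) / P(E|Hd)
LR = 0.856 / 0.0998
LR = 8.58

8.58


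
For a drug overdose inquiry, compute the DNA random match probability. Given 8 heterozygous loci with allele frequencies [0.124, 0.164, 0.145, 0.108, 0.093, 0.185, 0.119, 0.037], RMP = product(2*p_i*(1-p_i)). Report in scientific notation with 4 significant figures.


Computing RMP for 8 loci:
Locus 1: 2 * 0.124 * 0.876 = 0.217248
Locus 2: 2 * 0.164 * 0.836 = 0.274208
Locus 3: 2 * 0.145 * 0.855 = 0.24795
Locus 4: 2 * 0.108 * 0.892 = 0.192672
Locus 5: 2 * 0.093 * 0.907 = 0.168702
Locus 6: 2 * 0.185 * 0.815 = 0.30155
Locus 7: 2 * 0.119 * 0.881 = 0.209678
Locus 8: 2 * 0.037 * 0.963 = 0.071262
RMP = 2.163e-06

2.163e-06


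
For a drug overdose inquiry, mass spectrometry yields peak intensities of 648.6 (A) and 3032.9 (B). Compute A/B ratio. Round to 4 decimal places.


Spectral peak ratio:
Peak A = 648.6 counts
Peak B = 3032.9 counts
Ratio = 648.6 / 3032.9 = 0.2139

0.2139


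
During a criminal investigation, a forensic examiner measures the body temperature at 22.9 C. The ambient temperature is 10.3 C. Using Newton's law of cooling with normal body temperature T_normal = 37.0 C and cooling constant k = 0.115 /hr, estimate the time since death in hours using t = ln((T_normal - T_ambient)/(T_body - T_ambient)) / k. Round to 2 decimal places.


Using Newton's law of cooling:
t = ln((T_normal - T_ambient) / (T_body - T_ambient)) / k
T_normal - T_ambient = 26.7
T_body - T_ambient = 12.6
Ratio = 2.119048
ln(ratio) = 0.750967
t = 0.750967 / 0.115 = 6.53 hours

6.53
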